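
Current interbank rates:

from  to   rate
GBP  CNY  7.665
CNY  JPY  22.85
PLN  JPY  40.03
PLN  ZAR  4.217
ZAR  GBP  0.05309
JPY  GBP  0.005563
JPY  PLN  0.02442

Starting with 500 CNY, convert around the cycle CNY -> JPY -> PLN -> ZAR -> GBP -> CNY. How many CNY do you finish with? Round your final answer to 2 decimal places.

500 CNY × 22.85 = 11425 JPY
11425 JPY × 0.02442 = 278.9985 PLN
278.9985 PLN × 4.217 = 1176.5366745 ZAR
1176.5366745 ZAR × 0.05309 = 62.462332049205 GBP
62.462332049205 GBP × 7.665 = 478.773775157156325 CNY

478.77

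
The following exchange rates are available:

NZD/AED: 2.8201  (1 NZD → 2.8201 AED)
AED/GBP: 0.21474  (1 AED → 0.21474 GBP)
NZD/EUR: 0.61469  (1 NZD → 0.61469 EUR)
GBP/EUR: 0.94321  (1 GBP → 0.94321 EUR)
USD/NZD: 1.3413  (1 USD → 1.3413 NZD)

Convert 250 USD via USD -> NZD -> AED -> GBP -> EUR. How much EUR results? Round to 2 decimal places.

250 USD × 1.3413 = 335.325 NZD
335.325 NZD × 2.8201 = 945.6500325 AED
945.6500325 AED × 0.21474 = 203.06888797905 GBP
203.06888797905 GBP × 0.94321 = 191.5366058307197505 EUR

191.54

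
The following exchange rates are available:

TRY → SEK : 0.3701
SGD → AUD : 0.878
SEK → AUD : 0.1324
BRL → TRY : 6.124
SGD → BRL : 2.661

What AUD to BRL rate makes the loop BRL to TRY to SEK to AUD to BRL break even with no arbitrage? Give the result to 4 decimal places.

3.3324

Known legs of the cycle: 6.124 × 0.3701 × 0.1324 = 0.30008359376
For no arbitrage the full-cycle product must be 1, so the missing rate is 1 / 0.30008359376 ≈ 3.332405.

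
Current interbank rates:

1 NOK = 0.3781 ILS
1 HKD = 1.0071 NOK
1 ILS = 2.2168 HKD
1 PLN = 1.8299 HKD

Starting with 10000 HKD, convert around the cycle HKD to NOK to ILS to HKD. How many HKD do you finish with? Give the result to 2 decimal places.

8441.23

10000 HKD × 1.0071 = 10071 NOK
10071 NOK × 0.3781 = 3807.8451 ILS
3807.8451 ILS × 2.2168 = 8441.23101768 HKD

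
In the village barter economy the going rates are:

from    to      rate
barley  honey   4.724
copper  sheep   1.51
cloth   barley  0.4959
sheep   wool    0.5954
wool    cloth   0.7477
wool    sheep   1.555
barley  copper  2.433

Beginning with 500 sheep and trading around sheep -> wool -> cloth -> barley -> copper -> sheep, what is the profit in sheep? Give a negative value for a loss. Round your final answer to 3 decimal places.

500 sheep × 0.5954 = 297.7 wool
297.7 wool × 0.7477 = 222.59029 cloth
222.59029 cloth × 0.4959 = 110.382524811 barley
110.382524811 barley × 2.433 = 268.560682865163 copper
268.560682865163 copper × 1.51 = 405.52663112639613 sheep
Net change: 405.52663112639613 − 500 = -94.47336887360387 sheep

-94.473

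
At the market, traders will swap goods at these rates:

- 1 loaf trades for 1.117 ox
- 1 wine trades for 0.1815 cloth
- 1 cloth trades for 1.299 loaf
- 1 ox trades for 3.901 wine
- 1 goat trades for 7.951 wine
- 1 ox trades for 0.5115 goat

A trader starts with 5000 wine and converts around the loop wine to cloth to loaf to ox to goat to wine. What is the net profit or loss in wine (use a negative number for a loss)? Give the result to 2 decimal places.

355.21

5000 wine × 0.1815 = 907.5 cloth
907.5 cloth × 1.299 = 1178.8425 loaf
1178.8425 loaf × 1.117 = 1316.7670725 ox
1316.7670725 ox × 0.5115 = 673.52635758375 goat
673.52635758375 goat × 7.951 = 5355.20806914839625 wine
Net change: 5355.20806914839625 − 5000 = 355.20806914839625 wine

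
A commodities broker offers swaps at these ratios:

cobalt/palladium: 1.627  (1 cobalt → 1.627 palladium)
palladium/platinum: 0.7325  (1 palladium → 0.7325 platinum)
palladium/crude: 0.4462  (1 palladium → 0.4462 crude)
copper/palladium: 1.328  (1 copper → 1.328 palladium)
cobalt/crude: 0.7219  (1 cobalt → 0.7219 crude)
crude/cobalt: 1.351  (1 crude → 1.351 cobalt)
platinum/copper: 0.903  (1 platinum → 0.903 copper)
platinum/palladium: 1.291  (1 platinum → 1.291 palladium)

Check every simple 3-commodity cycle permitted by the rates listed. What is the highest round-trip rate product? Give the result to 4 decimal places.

0.9808

cobalt→palladium→crude→cobalt: 1.627 × 0.4462 × 1.351 = 0.98078
platinum→copper→palladium→platinum: 0.903 × 1.328 × 0.7325 = 0.87840
Maximum is cobalt→palladium→crude→cobalt at 0.9808; no arbitrage — every cycle loses value.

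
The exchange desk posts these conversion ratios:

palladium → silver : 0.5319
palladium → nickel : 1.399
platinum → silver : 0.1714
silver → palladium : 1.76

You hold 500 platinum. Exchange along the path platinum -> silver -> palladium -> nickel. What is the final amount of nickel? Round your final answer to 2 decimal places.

211.01

500 platinum × 0.1714 = 85.7 silver
85.7 silver × 1.76 = 150.832 palladium
150.832 palladium × 1.399 = 211.013968 nickel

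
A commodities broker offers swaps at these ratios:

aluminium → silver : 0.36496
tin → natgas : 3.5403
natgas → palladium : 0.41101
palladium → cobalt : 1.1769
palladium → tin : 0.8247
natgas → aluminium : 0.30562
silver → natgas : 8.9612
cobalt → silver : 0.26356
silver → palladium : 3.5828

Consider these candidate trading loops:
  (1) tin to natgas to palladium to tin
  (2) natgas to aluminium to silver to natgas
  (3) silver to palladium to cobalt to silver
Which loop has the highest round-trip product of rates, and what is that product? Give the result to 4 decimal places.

(1) 3.5403 × 0.41101 × 0.8247 = 1.20002
(2) 0.30562 × 0.36496 × 8.9612 = 0.99952
(3) 3.5828 × 1.1769 × 0.26356 = 1.11133
Highest is cycle (1) at 1.2000 (>1, arbitrage).

1.2000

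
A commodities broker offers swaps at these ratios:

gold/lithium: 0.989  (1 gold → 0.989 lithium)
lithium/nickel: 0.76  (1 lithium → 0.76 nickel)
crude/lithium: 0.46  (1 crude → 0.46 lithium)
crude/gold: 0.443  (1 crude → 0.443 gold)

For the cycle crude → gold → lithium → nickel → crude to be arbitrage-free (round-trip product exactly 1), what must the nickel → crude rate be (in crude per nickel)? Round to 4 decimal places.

3.0032

Known legs of the cycle: 0.443 × 0.989 × 0.76 = 0.33297652
For no arbitrage the full-cycle product must be 1, so the missing rate is 1 / 0.33297652 ≈ 3.003215.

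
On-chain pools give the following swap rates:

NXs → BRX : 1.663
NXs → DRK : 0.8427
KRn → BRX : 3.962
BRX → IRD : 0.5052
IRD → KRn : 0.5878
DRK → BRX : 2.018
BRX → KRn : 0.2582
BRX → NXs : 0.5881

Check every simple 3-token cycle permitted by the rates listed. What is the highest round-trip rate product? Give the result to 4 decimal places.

BRX→IRD→KRn→BRX: 0.5052 × 0.5878 × 3.962 = 1.17654
NXs→DRK→BRX→NXs: 0.8427 × 2.018 × 0.5881 = 1.00010
Maximum is BRX→IRD→KRn→BRX at 1.1765; arbitrage exists.

1.1765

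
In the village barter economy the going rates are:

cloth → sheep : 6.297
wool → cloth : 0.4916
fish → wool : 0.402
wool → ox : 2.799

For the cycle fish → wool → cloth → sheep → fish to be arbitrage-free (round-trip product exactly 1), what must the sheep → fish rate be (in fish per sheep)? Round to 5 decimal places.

Known legs of the cycle: 0.402 × 0.4916 × 6.297 = 1.2444332904
For no arbitrage the full-cycle product must be 1, so the missing rate is 1 / 1.2444332904 ≈ 0.8035786.

0.80358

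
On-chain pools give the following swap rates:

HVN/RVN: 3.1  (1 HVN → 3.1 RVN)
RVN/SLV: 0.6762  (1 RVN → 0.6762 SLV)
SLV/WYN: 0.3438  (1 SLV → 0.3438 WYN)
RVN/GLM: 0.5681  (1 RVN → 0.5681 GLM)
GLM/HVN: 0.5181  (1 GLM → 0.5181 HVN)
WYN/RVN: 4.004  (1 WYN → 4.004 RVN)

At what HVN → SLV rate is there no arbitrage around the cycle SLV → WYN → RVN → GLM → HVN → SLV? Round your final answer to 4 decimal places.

Known legs of the cycle: 0.3438 × 4.004 × 0.5681 × 0.5181 = 0.405170971477272
For no arbitrage the full-cycle product must be 1, so the missing rate is 1 / 0.405170971477272 ≈ 2.468094.

2.4681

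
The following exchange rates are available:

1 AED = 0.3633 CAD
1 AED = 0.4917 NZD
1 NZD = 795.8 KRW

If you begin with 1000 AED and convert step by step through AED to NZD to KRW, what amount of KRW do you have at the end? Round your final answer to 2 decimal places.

1000 AED × 0.4917 = 491.7 NZD
491.7 NZD × 795.8 = 391294.86 KRW

391294.86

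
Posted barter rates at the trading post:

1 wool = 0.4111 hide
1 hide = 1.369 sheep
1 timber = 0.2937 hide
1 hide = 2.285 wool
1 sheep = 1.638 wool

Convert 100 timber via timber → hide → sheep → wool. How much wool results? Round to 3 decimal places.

65.860

100 timber × 0.2937 = 29.37 hide
29.37 hide × 1.369 = 40.20753 sheep
40.20753 sheep × 1.638 = 65.85993414 wool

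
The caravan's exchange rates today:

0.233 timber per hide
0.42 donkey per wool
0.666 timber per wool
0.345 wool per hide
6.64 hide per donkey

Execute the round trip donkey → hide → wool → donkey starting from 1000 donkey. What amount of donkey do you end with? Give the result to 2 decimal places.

1000 donkey × 6.64 = 6640 hide
6640 hide × 0.345 = 2290.8 wool
2290.8 wool × 0.42 = 962.136 donkey

962.14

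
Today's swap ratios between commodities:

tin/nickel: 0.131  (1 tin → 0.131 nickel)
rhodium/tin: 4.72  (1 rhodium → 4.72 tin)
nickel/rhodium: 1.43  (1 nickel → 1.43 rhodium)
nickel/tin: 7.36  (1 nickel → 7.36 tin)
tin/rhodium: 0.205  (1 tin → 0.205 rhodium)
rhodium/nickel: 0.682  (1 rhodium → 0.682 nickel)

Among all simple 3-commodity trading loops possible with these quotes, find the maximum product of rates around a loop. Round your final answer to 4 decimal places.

1.0290

nickel→tin→rhodium→nickel: 7.36 × 0.205 × 0.682 = 1.02900
nickel→rhodium→tin→nickel: 1.43 × 4.72 × 0.131 = 0.88420
Maximum is nickel→tin→rhodium→nickel at 1.0290; arbitrage exists.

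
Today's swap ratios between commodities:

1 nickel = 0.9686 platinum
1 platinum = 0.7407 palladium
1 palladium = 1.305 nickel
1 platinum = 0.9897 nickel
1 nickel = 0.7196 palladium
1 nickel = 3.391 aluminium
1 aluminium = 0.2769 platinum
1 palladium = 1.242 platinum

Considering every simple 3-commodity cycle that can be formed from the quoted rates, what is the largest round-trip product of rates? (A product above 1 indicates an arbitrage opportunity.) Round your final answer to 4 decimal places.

nickel→platinum→palladium→nickel: 0.9686 × 0.7407 × 1.305 = 0.93626
aluminium→platinum→nickel→aluminium: 0.2769 × 0.9897 × 3.391 = 0.92930
nickel→palladium→platinum→nickel: 0.7196 × 1.242 × 0.9897 = 0.88454
Maximum is nickel→platinum→palladium→nickel at 0.9363; no arbitrage — every cycle loses value.

0.9363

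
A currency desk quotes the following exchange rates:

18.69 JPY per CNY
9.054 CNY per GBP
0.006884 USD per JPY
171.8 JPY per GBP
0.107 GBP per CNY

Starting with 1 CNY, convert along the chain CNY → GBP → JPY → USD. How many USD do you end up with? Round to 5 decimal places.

0.12655

1 CNY × 0.107 = 0.107 GBP
0.107 GBP × 171.8 = 18.3826 JPY
18.3826 JPY × 0.006884 = 0.1265458184 USD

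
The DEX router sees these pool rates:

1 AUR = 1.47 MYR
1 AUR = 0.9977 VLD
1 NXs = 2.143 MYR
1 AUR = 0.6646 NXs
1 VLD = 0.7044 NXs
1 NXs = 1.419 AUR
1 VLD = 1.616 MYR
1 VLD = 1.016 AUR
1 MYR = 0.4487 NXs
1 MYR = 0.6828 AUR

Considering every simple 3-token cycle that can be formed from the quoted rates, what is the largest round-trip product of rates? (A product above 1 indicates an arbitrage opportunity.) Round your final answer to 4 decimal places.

AUR→VLD→MYR→AUR: 0.9977 × 1.616 × 0.6828 = 1.10087
NXs→AUR→VLD→NXs: 1.419 × 0.9977 × 0.7044 = 0.99724
NXs→MYR→AUR→NXs: 2.143 × 0.6828 × 0.6646 = 0.97247
NXs→AUR→MYR→NXs: 1.419 × 1.47 × 0.4487 = 0.93596
Maximum is AUR→VLD→MYR→AUR at 1.1009; arbitrage exists.

1.1009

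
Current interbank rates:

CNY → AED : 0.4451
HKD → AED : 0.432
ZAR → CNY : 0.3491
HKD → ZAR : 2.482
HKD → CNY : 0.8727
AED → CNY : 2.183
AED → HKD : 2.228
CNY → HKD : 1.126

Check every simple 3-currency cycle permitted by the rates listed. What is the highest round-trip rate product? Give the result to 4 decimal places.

1.0619

CNY→HKD→AED→CNY: 1.126 × 0.432 × 2.183 = 1.06188
CNY→HKD→ZAR→CNY: 1.126 × 2.482 × 0.3491 = 0.97564
CNY→AED→HKD→CNY: 0.4451 × 2.228 × 0.8727 = 0.86544
Maximum is CNY→HKD→AED→CNY at 1.0619; arbitrage exists.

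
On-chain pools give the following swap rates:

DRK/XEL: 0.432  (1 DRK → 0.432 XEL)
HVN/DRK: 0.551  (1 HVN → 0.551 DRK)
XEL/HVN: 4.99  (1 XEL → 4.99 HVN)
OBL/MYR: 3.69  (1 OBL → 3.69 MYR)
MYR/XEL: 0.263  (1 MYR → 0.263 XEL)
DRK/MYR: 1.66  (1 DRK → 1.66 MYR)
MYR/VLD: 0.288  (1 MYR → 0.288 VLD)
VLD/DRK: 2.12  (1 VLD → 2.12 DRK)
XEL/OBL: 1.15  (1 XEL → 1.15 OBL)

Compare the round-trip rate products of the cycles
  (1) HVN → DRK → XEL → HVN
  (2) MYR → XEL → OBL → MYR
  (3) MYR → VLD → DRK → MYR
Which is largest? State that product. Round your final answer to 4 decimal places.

1.1878

(1) 0.551 × 0.432 × 4.99 = 1.18778
(2) 0.263 × 1.15 × 3.69 = 1.11604
(3) 0.288 × 2.12 × 1.66 = 1.01353
Highest is cycle (1) at 1.1878 (>1, arbitrage).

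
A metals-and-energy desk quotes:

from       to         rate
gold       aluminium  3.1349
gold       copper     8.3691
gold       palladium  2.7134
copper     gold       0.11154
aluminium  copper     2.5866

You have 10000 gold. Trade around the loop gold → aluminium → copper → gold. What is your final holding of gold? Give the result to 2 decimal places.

10000 gold × 3.1349 = 31349 aluminium
31349 aluminium × 2.5866 = 81087.3234 copper
81087.3234 copper × 0.11154 = 9044.480052036 gold

9044.48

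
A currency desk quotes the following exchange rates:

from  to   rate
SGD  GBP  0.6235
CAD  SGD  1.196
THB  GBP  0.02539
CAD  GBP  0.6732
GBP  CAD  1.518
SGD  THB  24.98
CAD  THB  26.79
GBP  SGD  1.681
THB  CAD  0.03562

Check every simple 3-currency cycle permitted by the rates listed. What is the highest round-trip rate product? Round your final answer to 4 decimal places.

1.1320

CAD→SGD→GBP→CAD: 1.196 × 0.6235 × 1.518 = 1.13198
GBP→SGD→THB→GBP: 1.681 × 24.98 × 0.02539 = 1.06616
CAD→SGD→THB→CAD: 1.196 × 24.98 × 0.03562 = 1.06419
CAD→THB→GBP→CAD: 26.79 × 0.02539 × 1.518 = 1.03254
Maximum is CAD→SGD→GBP→CAD at 1.1320; arbitrage exists.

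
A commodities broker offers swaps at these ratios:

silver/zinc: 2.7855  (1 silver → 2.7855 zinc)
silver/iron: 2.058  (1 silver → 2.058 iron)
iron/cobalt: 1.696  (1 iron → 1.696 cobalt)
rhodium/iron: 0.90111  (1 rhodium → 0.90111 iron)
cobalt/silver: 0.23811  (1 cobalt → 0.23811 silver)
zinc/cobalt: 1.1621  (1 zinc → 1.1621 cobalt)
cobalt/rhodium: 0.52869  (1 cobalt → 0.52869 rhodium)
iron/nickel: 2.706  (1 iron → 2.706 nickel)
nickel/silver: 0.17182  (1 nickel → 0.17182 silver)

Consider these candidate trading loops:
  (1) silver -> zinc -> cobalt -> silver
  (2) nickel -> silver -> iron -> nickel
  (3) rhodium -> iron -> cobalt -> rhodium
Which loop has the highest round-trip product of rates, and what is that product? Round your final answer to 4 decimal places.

(1) 2.7855 × 1.1621 × 0.23811 = 0.77077
(2) 0.17182 × 2.058 × 2.706 = 0.95686
(3) 0.90111 × 1.696 × 0.52869 = 0.80799
Highest is cycle (2) at 0.9569 (≤1, no arbitrage).

0.9569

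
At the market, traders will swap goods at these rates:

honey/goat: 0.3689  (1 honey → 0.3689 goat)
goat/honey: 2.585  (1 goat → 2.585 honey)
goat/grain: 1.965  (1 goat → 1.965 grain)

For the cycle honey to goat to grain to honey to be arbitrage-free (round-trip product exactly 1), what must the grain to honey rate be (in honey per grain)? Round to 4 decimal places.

Known legs of the cycle: 0.3689 × 1.965 = 0.7248885
For no arbitrage the full-cycle product must be 1, so the missing rate is 1 / 0.7248885 ≈ 1.379523.

1.3795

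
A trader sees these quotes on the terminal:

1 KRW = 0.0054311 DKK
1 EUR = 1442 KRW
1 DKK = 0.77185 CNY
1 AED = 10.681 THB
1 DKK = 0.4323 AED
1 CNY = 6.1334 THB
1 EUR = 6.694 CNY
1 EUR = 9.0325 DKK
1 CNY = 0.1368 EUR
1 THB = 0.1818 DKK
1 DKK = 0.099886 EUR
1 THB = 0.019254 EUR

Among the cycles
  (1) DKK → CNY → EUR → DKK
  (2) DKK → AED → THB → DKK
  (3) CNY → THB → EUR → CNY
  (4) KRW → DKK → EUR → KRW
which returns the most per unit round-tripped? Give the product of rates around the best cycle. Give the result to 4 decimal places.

0.9537

(1) 0.77185 × 0.1368 × 9.0325 = 0.95373
(2) 0.4323 × 10.681 × 0.1818 = 0.83944
(3) 6.1334 × 0.019254 × 6.694 = 0.79051
(4) 0.0054311 × 0.099886 × 1442 = 0.78227
Highest is cycle (1) at 0.9537 (≤1, no arbitrage).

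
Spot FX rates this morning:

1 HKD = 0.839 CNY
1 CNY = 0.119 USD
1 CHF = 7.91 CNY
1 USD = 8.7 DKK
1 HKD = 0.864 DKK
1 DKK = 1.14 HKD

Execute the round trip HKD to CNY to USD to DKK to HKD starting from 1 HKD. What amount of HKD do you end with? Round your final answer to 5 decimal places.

1 HKD × 0.839 = 0.839 CNY
0.839 CNY × 0.119 = 0.099841 USD
0.099841 USD × 8.7 = 0.8686167 DKK
0.8686167 DKK × 1.14 = 0.990223038 HKD

0.99022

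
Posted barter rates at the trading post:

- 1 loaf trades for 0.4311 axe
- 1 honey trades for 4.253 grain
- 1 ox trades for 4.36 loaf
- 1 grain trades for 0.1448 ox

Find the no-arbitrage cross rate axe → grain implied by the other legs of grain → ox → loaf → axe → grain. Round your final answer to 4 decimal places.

3.6742

Known legs of the cycle: 0.1448 × 4.36 × 0.4311 = 0.2721655008
For no arbitrage the full-cycle product must be 1, so the missing rate is 1 / 0.2721655008 ≈ 3.674235.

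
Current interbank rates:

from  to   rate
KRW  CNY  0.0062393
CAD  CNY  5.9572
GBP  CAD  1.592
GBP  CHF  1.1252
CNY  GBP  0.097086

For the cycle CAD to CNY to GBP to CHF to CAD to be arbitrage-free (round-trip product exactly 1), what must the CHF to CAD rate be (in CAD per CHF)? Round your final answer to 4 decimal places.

Known legs of the cycle: 5.9572 × 0.097086 × 1.1252 = 0.65077148124384
For no arbitrage the full-cycle product must be 1, so the missing rate is 1 / 0.65077148124384 ≈ 1.536638.

1.5366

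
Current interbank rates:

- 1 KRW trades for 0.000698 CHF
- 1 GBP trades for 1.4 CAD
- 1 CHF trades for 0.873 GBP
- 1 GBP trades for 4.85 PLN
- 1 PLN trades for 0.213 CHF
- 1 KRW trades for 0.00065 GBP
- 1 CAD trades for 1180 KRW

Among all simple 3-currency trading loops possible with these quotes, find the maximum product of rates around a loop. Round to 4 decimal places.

1.0738

KRW→GBP→CAD→KRW: 0.00065 × 1.4 × 1180 = 1.07380
PLN→CHF→GBP→PLN: 0.213 × 0.873 × 4.85 = 0.90185
Maximum is KRW→GBP→CAD→KRW at 1.0738; arbitrage exists.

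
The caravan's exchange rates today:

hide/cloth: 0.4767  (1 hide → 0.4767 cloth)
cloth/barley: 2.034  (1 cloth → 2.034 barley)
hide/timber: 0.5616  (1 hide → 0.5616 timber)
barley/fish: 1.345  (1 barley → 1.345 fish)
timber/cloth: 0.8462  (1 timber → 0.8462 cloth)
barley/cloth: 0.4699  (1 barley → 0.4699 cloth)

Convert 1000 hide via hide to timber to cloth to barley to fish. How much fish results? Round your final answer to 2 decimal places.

1300.09

1000 hide × 0.5616 = 561.6 timber
561.6 timber × 0.8462 = 475.22592 cloth
475.22592 cloth × 2.034 = 966.60952128 barley
966.60952128 barley × 1.345 = 1300.0898061216 fish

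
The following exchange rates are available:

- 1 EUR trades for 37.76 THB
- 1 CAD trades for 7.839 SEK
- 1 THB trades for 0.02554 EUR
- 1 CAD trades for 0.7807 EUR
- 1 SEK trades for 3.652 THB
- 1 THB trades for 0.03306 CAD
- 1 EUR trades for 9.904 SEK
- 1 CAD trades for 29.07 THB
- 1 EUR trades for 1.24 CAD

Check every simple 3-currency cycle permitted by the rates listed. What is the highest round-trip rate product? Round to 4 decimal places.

EUR→THB→CAD→EUR: 37.76 × 0.03306 × 0.7807 = 0.97458
THB→CAD→SEK→THB: 0.03306 × 7.839 × 3.652 = 0.94644
EUR→SEK→THB→EUR: 9.904 × 3.652 × 0.02554 = 0.92377
EUR→CAD→THB→EUR: 1.24 × 29.07 × 0.02554 = 0.92064
Maximum is EUR→THB→CAD→EUR at 0.9746; no arbitrage — every cycle loses value.

0.9746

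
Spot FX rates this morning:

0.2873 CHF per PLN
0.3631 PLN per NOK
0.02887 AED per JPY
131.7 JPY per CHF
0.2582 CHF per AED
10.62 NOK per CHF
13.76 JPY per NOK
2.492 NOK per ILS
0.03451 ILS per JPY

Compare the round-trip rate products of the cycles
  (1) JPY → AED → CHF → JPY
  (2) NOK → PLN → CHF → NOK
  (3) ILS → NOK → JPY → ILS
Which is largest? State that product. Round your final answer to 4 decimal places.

(1) 0.02887 × 0.2582 × 131.7 = 0.98172
(2) 0.3631 × 0.2873 × 10.62 = 1.10786
(3) 2.492 × 13.76 × 0.03451 = 1.18335
Highest is cycle (3) at 1.1833 (>1, arbitrage).

1.1833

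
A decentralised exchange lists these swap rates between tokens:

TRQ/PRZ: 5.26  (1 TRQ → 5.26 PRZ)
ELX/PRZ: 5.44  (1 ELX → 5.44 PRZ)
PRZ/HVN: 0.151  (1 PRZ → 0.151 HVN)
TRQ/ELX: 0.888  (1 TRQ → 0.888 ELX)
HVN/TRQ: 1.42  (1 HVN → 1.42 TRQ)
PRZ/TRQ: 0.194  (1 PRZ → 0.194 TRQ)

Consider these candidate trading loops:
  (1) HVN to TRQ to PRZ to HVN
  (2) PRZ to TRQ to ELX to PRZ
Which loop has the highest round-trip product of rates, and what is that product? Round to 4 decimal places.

(1) 1.42 × 5.26 × 0.151 = 1.12785
(2) 0.194 × 0.888 × 5.44 = 0.93716
Highest is cycle (1) at 1.1278 (>1, arbitrage).

1.1278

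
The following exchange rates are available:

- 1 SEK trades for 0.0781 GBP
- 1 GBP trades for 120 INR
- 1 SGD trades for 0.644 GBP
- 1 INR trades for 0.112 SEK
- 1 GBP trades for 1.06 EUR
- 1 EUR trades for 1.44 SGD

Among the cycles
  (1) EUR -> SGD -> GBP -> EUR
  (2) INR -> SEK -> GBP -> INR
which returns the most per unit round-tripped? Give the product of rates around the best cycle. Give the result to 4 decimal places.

1.0497

(1) 1.44 × 0.644 × 1.06 = 0.98300
(2) 0.112 × 0.0781 × 120 = 1.04966
Highest is cycle (2) at 1.0497 (>1, arbitrage).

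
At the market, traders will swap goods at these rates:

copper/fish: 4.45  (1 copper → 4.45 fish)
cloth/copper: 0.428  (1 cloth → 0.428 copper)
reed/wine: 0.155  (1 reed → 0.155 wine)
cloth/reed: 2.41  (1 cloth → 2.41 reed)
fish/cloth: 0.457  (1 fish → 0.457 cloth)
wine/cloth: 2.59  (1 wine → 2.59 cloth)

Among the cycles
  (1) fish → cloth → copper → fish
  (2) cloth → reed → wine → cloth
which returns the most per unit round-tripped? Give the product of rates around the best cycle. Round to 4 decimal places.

(1) 0.457 × 0.428 × 4.45 = 0.87040
(2) 2.41 × 0.155 × 2.59 = 0.96749
Highest is cycle (2) at 0.9675 (≤1, no arbitrage).

0.9675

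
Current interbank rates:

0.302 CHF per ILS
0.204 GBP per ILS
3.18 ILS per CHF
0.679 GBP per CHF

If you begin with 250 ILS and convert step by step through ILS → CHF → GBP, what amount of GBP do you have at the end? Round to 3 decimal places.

51.265

250 ILS × 0.302 = 75.5 CHF
75.5 CHF × 0.679 = 51.2645 GBP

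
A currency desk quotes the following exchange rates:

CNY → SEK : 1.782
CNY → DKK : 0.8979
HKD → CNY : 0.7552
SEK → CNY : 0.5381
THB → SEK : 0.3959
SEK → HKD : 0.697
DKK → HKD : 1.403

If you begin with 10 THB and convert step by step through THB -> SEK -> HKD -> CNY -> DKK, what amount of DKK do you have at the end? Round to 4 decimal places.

1.8711

10 THB × 0.3959 = 3.959 SEK
3.959 SEK × 0.697 = 2.759423 HKD
2.759423 HKD × 0.7552 = 2.0839162496 CNY
2.0839162496 CNY × 0.8979 = 1.87114840051584 DKK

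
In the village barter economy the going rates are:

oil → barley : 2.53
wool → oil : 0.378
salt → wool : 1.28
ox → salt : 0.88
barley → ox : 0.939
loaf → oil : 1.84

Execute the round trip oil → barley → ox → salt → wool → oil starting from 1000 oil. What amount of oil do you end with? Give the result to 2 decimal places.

1011.51

1000 oil × 2.53 = 2530 barley
2530 barley × 0.939 = 2375.67 ox
2375.67 ox × 0.88 = 2090.5896 salt
2090.5896 salt × 1.28 = 2675.954688 wool
2675.954688 wool × 0.378 = 1011.510872064 oil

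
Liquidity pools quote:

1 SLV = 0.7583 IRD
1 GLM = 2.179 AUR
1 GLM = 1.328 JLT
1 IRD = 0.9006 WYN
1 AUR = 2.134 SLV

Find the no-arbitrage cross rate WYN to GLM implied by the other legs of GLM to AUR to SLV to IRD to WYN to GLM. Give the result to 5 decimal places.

0.31490

Known legs of the cycle: 2.179 × 2.134 × 0.7583 × 0.9006 = 3.17559159605028
For no arbitrage the full-cycle product must be 1, so the missing rate is 1 / 3.17559159605028 ≈ 0.3149020.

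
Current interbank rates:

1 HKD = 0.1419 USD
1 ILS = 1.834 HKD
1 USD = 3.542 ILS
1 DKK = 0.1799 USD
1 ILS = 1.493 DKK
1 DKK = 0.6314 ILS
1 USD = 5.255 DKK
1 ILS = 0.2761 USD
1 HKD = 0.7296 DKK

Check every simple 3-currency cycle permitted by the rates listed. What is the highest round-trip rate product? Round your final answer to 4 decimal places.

USD→ILS→DKK→USD: 3.542 × 1.493 × 0.1799 = 0.95135
HKD→USD→ILS→HKD: 0.1419 × 3.542 × 1.834 = 0.92179
USD→DKK→ILS→USD: 5.255 × 0.6314 × 0.2761 = 0.91610
HKD→DKK→ILS→HKD: 0.7296 × 0.6314 × 1.834 = 0.84487
Maximum is USD→ILS→DKK→USD at 0.9513; no arbitrage — every cycle loses value.

0.9513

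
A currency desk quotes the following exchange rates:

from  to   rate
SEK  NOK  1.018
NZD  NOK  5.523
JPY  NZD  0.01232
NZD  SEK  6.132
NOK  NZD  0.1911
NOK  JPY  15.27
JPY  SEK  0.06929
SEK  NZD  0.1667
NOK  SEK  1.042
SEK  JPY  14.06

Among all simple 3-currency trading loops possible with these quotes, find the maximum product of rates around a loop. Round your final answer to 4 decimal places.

1.1929

SEK→NOK→NZD→SEK: 1.018 × 0.1911 × 6.132 = 1.19292
JPY→SEK→NOK→JPY: 0.06929 × 1.018 × 15.27 = 1.07710
JPY→NZD→SEK→JPY: 0.01232 × 6.132 × 14.06 = 1.06218
JPY→NZD→NOK→JPY: 0.01232 × 5.523 × 15.27 = 1.03902
SEK→NZD→NOK→SEK: 0.1667 × 5.523 × 1.042 = 0.95935
Maximum is SEK→NOK→NZD→SEK at 1.1929; arbitrage exists.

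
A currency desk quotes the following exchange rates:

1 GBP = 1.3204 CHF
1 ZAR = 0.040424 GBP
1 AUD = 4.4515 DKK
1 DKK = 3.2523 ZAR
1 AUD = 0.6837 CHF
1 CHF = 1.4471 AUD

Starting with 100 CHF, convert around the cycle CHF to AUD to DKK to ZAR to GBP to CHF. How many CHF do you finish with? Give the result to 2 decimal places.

111.83

100 CHF × 1.4471 = 144.71 AUD
144.71 AUD × 4.4515 = 644.176565 DKK
644.176565 DKK × 3.2523 = 2095.0554423495 ZAR
2095.0554423495 ZAR × 0.040424 = 84.690521201536188 GBP
84.690521201536188 GBP × 1.3204 = 111.8253641945083826352 CHF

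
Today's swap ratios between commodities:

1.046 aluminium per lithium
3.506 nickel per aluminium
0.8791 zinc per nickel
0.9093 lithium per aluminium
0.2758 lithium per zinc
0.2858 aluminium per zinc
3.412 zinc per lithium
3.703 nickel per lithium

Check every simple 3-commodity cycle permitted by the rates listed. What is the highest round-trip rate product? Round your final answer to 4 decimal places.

nickel→zinc→lithium→nickel: 0.8791 × 0.2758 × 3.703 = 0.89781
lithium→zinc→aluminium→lithium: 3.412 × 0.2858 × 0.9093 = 0.88670
nickel→zinc→aluminium→nickel: 0.8791 × 0.2858 × 3.506 = 0.88087
Maximum is nickel→zinc→lithium→nickel at 0.8978; no arbitrage — every cycle loses value.

0.8978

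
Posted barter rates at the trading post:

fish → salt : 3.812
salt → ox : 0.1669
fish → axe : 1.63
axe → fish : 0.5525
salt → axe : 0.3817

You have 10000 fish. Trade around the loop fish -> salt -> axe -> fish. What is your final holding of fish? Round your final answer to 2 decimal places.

10000 fish × 3.812 = 38120 salt
38120 salt × 0.3817 = 14550.404 axe
14550.404 axe × 0.5525 = 8039.09821 fish

8039.10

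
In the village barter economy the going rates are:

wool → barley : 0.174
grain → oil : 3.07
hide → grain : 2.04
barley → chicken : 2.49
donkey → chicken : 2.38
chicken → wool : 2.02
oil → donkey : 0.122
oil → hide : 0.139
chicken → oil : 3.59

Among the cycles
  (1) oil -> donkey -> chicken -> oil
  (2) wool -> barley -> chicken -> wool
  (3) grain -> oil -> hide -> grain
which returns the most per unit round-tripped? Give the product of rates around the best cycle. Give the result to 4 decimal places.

1.0424

(1) 0.122 × 2.38 × 3.59 = 1.04239
(2) 0.174 × 2.49 × 2.02 = 0.87519
(3) 3.07 × 0.139 × 2.04 = 0.87053
Highest is cycle (1) at 1.0424 (>1, arbitrage).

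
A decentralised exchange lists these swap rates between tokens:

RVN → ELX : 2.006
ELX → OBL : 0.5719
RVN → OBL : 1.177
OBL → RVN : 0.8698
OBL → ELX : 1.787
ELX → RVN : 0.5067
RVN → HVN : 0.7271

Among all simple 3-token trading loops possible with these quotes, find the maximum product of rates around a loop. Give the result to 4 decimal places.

OBL→ELX→RVN→OBL: 1.787 × 0.5067 × 1.177 = 1.06574
OBL→RVN→ELX→OBL: 0.8698 × 2.006 × 0.5719 = 0.99786
Maximum is OBL→ELX→RVN→OBL at 1.0657; arbitrage exists.

1.0657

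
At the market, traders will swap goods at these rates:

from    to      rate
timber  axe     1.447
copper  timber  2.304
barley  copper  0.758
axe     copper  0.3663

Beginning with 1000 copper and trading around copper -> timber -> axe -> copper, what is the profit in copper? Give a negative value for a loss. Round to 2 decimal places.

221.20

1000 copper × 2.304 = 2304 timber
2304 timber × 1.447 = 3333.888 axe
3333.888 axe × 0.3663 = 1221.2031744 copper
Net change: 1221.2031744 − 1000 = 221.2031744 copper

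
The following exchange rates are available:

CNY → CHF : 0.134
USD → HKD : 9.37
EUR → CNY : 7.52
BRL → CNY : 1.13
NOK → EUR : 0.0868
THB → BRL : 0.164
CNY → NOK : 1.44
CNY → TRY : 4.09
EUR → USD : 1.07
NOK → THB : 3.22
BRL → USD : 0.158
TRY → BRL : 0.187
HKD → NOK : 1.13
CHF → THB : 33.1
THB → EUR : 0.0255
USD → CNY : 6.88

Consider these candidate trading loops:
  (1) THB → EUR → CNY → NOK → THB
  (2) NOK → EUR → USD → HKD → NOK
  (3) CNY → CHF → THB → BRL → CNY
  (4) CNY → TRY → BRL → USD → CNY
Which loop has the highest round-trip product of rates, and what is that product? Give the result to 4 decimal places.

(1) 0.0255 × 7.52 × 1.44 × 3.22 = 0.88915
(2) 0.0868 × 1.07 × 9.37 × 1.13 = 0.98338
(3) 0.134 × 33.1 × 0.164 × 1.13 = 0.82197
(4) 4.09 × 0.187 × 0.158 × 6.88 = 0.83140
Highest is cycle (2) at 0.9834 (≤1, no arbitrage).

0.9834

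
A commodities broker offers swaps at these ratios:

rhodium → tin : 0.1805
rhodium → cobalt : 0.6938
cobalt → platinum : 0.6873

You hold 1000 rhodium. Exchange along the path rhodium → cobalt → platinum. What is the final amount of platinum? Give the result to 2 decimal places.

476.85

1000 rhodium × 0.6938 = 693.8 cobalt
693.8 cobalt × 0.6873 = 476.84874 platinum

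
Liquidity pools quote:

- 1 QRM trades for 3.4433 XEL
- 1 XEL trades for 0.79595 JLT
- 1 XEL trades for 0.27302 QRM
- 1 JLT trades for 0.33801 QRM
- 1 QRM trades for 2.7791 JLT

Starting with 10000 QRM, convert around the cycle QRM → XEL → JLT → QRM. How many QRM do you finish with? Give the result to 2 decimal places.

10000 QRM × 3.4433 = 34433 XEL
34433 XEL × 0.79595 = 27406.94635 JLT
27406.94635 JLT × 0.33801 = 9263.8219357635 QRM

9263.82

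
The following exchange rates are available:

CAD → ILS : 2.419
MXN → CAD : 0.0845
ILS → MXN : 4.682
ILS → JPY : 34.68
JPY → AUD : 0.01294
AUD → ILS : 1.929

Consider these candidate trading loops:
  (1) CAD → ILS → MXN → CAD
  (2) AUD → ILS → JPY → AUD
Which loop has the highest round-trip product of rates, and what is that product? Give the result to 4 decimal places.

(1) 2.419 × 4.682 × 0.0845 = 0.95703
(2) 1.929 × 34.68 × 0.01294 = 0.86566
Highest is cycle (1) at 0.9570 (≤1, no arbitrage).

0.9570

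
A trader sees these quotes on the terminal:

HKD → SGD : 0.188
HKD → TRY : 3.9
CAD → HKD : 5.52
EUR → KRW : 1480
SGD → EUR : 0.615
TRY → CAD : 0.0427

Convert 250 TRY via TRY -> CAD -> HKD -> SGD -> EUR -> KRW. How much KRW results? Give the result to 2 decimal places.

10083.28

250 TRY × 0.0427 = 10.675 CAD
10.675 CAD × 5.52 = 58.926 HKD
58.926 HKD × 0.188 = 11.078088 SGD
11.078088 SGD × 0.615 = 6.81302412 EUR
6.81302412 EUR × 1480 = 10083.2756976 KRW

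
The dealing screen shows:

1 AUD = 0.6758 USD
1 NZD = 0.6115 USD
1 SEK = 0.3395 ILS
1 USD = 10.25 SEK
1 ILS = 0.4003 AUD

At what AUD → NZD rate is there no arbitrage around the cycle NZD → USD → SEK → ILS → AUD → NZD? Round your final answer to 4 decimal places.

Known legs of the cycle: 0.6115 × 10.25 × 0.3395 × 0.4003 = 0.85181580806875
For no arbitrage the full-cycle product must be 1, so the missing rate is 1 / 0.85181580806875 ≈ 1.173963.

1.1740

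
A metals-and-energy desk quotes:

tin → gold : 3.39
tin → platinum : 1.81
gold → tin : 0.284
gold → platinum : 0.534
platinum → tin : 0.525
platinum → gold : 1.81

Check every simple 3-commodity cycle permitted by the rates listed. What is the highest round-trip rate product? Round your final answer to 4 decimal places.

tin→gold→platinum→tin: 3.39 × 0.534 × 0.525 = 0.95039
tin→platinum→gold→tin: 1.81 × 1.81 × 0.284 = 0.93041
Maximum is tin→gold→platinum→tin at 0.9504; no arbitrage — every cycle loses value.

0.9504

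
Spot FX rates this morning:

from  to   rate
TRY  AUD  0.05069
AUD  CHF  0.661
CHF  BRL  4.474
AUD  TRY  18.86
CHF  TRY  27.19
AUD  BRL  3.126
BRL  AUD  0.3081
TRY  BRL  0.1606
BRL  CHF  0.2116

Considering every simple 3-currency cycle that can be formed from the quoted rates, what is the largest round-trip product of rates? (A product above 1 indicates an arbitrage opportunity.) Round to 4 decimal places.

TRY→BRL→AUD→TRY: 0.1606 × 0.3081 × 18.86 = 0.93321
TRY→BRL→CHF→TRY: 0.1606 × 0.2116 × 27.19 = 0.92400
CHF→BRL→AUD→CHF: 4.474 × 0.3081 × 0.661 = 0.91115
TRY→AUD→CHF→TRY: 0.05069 × 0.661 × 27.19 = 0.91103
Maximum is TRY→BRL→AUD→TRY at 0.9332; no arbitrage — every cycle loses value.

0.9332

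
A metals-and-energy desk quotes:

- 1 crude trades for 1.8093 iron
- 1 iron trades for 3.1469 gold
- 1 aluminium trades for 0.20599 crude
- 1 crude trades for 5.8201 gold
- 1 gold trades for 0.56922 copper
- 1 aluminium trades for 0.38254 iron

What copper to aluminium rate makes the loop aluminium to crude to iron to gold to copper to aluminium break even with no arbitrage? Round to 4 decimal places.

Known legs of the cycle: 0.20599 × 1.8093 × 3.1469 × 0.56922 = 0.667605358987187526
For no arbitrage the full-cycle product must be 1, so the missing rate is 1 / 0.667605358987187526 ≈ 1.497891.

1.4979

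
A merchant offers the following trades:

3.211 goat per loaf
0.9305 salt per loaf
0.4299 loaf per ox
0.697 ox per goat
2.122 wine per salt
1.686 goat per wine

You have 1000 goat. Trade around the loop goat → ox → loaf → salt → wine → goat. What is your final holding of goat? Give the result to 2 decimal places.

997.52

1000 goat × 0.697 = 697 ox
697 ox × 0.4299 = 299.6403 loaf
299.6403 loaf × 0.9305 = 278.81529915 salt
278.81529915 salt × 2.122 = 591.6460647963 wine
591.6460647963 wine × 1.686 = 997.5152652465618 goat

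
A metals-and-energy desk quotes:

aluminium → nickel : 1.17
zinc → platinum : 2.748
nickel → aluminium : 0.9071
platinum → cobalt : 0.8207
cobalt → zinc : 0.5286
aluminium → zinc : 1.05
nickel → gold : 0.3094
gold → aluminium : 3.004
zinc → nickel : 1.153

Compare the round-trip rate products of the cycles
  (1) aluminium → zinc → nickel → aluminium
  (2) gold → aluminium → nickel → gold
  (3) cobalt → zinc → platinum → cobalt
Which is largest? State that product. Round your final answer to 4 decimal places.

1.1921

(1) 1.05 × 1.153 × 0.9071 = 1.09818
(2) 3.004 × 1.17 × 0.3094 = 1.08744
(3) 0.5286 × 2.748 × 0.8207 = 1.19214
Highest is cycle (3) at 1.1921 (>1, arbitrage).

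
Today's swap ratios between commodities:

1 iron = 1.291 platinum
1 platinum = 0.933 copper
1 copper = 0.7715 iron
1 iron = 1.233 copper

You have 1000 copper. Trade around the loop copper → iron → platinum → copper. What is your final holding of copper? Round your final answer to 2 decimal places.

1000 copper × 0.7715 = 771.5 iron
771.5 iron × 1.291 = 996.0065 platinum
996.0065 platinum × 0.933 = 929.2740645 copper

929.27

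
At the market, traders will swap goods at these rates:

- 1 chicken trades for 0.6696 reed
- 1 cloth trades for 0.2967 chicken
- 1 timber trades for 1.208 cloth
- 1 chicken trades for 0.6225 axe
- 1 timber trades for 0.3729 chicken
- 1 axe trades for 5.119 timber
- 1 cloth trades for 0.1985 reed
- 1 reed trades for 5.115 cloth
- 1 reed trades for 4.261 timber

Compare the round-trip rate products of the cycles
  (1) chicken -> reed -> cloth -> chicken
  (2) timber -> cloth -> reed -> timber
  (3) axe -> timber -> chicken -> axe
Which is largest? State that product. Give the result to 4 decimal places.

1.1883

(1) 0.6696 × 5.115 × 0.2967 = 1.01620
(2) 1.208 × 0.1985 × 4.261 = 1.02174
(3) 5.119 × 0.3729 × 0.6225 = 1.18827
Highest is cycle (3) at 1.1883 (>1, arbitrage).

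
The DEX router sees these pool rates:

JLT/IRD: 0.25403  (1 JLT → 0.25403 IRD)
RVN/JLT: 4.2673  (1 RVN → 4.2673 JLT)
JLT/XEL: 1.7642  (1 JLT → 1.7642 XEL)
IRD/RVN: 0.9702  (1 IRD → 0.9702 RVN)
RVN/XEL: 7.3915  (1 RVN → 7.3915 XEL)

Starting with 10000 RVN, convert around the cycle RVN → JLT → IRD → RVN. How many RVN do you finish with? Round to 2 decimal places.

10517.18

10000 RVN × 4.2673 = 42673 JLT
42673 JLT × 0.25403 = 10840.22219 IRD
10840.22219 IRD × 0.9702 = 10517.183568738 RVN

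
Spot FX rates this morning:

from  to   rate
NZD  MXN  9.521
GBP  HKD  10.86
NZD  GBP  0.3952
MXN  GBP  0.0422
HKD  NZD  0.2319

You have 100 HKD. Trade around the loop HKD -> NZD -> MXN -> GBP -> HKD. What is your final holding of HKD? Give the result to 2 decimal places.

100 HKD × 0.2319 = 23.19 NZD
23.19 NZD × 9.521 = 220.79199 MXN
220.79199 MXN × 0.0422 = 9.317421978 GBP
9.317421978 GBP × 10.86 = 101.18720268108 HKD

101.19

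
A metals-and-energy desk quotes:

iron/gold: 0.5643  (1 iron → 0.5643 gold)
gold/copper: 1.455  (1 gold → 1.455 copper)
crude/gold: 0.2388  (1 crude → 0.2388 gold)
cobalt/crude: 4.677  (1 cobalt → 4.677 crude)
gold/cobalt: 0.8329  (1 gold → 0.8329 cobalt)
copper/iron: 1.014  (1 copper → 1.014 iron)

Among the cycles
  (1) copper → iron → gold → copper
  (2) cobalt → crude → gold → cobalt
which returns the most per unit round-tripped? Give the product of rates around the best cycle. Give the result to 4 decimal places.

0.9302

(1) 1.014 × 0.5643 × 1.455 = 0.83255
(2) 4.677 × 0.2388 × 0.8329 = 0.93024
Highest is cycle (2) at 0.9302 (≤1, no arbitrage).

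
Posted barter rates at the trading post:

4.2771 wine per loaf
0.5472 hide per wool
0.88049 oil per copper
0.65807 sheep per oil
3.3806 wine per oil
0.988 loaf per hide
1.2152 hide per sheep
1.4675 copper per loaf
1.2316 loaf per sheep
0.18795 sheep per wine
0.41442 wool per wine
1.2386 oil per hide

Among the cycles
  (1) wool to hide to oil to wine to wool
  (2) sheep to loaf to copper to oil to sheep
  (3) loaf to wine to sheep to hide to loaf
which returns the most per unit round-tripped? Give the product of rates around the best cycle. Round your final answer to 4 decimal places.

1.0472

(1) 0.5472 × 1.2386 × 3.3806 × 0.41442 = 0.94954
(2) 1.2316 × 1.4675 × 0.88049 × 0.65807 = 1.04724
(3) 4.2771 × 0.18795 × 1.2152 × 0.988 = 0.96515
Highest is cycle (2) at 1.0472 (>1, arbitrage).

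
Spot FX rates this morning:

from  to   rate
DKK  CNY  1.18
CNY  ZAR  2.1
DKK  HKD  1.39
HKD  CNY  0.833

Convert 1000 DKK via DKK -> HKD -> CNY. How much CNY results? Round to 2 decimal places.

1157.87

1000 DKK × 1.39 = 1390 HKD
1390 HKD × 0.833 = 1157.87 CNY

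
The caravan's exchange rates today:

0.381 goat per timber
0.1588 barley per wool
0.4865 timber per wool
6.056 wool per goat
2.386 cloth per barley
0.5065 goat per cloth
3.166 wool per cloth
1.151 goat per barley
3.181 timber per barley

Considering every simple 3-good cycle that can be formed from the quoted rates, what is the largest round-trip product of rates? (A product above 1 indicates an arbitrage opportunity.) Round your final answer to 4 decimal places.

barley→cloth→wool→barley: 2.386 × 3.166 × 0.1588 = 1.19959
timber→goat→wool→timber: 0.381 × 6.056 × 0.4865 = 1.12252
barley→goat→wool→barley: 1.151 × 6.056 × 0.1588 = 1.10691
Maximum is barley→cloth→wool→barley at 1.1996; arbitrage exists.

1.1996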